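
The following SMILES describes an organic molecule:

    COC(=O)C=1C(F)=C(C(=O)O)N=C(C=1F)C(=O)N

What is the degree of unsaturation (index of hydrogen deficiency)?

Degree of unsaturation = (number of rings) + (number of π bonds).
Ring closures in the SMILES: 1.
π bonds: 6 double bonds (each 1 DoU) → 6 DoU from unsaturation.
Total DoU = 1 + 6 = 7.

7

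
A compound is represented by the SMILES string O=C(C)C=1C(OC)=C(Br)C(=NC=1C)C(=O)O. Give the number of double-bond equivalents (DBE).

Degree of unsaturation = (number of rings) + (number of π bonds).
Ring closures in the SMILES: 1.
π bonds: 5 double bonds (each 1 DoU) → 5 DoU from unsaturation.
Total DoU = 1 + 5 = 6.

6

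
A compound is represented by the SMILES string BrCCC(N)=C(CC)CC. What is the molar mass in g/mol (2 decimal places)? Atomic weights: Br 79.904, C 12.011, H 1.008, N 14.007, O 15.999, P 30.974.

206.13 g/mol

First, the molecular formula is C8H16BrN (counting implicit H from valence).
  Br: 1 × 79.904 = 79.904
  C: 8 × 12.011 = 96.088
  H: 16 × 1.008 = 16.128
  N: 1 × 14.007 = 14.007
Sum: 1×79.904 + 8×12.011 + 16×1.008 + 1×14.007 = 206.127 → 206.13 g/mol.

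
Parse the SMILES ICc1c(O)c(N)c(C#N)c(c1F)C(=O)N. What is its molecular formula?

C9H7FIN3O2

Walk through each heavy atom and fill implicit hydrogens from standard valence (C 4, N 3, O 2, S 2, halogen 1); for lowercase aromatic atoms, an aromatic c carries 1 H when it has two neighbours and 0 H with three, and aromatic n carries 0 H:
  atom 1: I (halogen, monovalent) → 0 H
  atom 2: C, bond orders sum to 2 (valence 4) → 2 H
  atom 3: aromatic c, 3 neighbours → 0 H
  atom 4: aromatic c, 3 neighbours → 0 H
  atom 5: O, bond orders sum to 1 (valence 2) → 1 H
  atom 6: aromatic c, 3 neighbours → 0 H
  atom 7: N, bond orders sum to 1 (valence 3) → 2 H
  atom 8: aromatic c, 3 neighbours → 0 H
  atom 9: C, bond orders sum to 4 (valence 4) → 0 H
  atom 10: N, bond orders sum to 3 (valence 3) → 0 H
  atom 11: aromatic c, 3 neighbours → 0 H
  atom 12: aromatic c, 3 neighbours → 0 H
  atom 13: F (halogen, monovalent) → 0 H
  atom 14: C, bond orders sum to 4 (valence 4) → 0 H
  atom 15: O, bond orders sum to 2 (valence 2) → 0 H
  atom 16: N, bond orders sum to 1 (valence 3) → 2 H
Totals → C:9, H:7, F:1, I:1, N:3, O:2.
In Hill order: C9H7FIN3O2.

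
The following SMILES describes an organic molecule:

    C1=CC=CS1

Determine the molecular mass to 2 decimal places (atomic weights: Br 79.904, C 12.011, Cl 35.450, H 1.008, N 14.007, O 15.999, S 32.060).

84.14 g/mol

First, the molecular formula is C4H4S (counting implicit H from valence).
  C: 4 × 12.011 = 48.044
  H: 4 × 1.008 = 4.032
  S: 1 × 32.060 = 32.060
Sum: 4×12.011 + 4×1.008 + 1×32.060 = 84.136 → 84.14 g/mol.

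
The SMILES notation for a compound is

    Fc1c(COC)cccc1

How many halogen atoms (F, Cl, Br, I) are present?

Halogen atoms appear at heavy-atom position 1 (1×F).
Other groups present: 1 ether.
Halogen count: 1.

1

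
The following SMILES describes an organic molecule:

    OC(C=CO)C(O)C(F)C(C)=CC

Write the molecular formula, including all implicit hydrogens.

C9H15FO3

Walk through each heavy atom and fill implicit hydrogens from standard valence (C 4, N 3, O 2, S 2, halogen 1):
  atom 1: O, bond orders sum to 1 (valence 2) → 1 H
  atom 2: C, bond orders sum to 3 (valence 4) → 1 H
  atom 3: C, bond orders sum to 3 (valence 4) → 1 H
  atom 4: C, bond orders sum to 3 (valence 4) → 1 H
  atom 5: O, bond orders sum to 1 (valence 2) → 1 H
  atom 6: C, bond orders sum to 3 (valence 4) → 1 H
  atom 7: O, bond orders sum to 1 (valence 2) → 1 H
  atom 8: C, bond orders sum to 3 (valence 4) → 1 H
  atom 9: F (halogen, monovalent) → 0 H
  atom 10: C, bond orders sum to 4 (valence 4) → 0 H
  atom 11: C, bond orders sum to 1 (valence 4) → 3 H
  atom 12: C, bond orders sum to 3 (valence 4) → 1 H
  atom 13: C, bond orders sum to 1 (valence 4) → 3 H
Totals → C:9, H:15, F:1, O:3.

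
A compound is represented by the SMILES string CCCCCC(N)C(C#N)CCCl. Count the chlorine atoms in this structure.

Scan the SMILES for Cl atoms (remember two-letter symbols like Cl and Br are single atoms).
Chlorine count: 1.

1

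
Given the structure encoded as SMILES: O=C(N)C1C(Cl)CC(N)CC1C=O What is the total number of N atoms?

Scan the SMILES for N atoms (remember two-letter symbols like Cl and Br are single atoms).
Nitrogen count: 2.

2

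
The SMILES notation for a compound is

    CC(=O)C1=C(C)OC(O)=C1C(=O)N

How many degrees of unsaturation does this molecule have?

Molecular formula: C8H9NO4.
DoU = (2C + 2 + N − H − X) / 2, where X is the halogen count and O/S are ignored.
    = (2·8 + 2 + 1 − 9 − 0) / 2 = 10 / 2 = 5.

5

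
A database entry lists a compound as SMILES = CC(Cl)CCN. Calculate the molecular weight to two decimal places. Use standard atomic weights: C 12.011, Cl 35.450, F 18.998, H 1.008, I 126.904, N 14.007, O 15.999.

107.58 g/mol

First, the molecular formula is C4H10ClN (counting implicit H from valence).
  C: 4 × 12.011 = 48.044
  Cl: 1 × 35.450 = 35.450
  H: 10 × 1.008 = 10.080
  N: 1 × 14.007 = 14.007
Sum: 4×12.011 + 1×35.450 + 10×1.008 + 1×14.007 = 107.581 → 107.58 g/mol.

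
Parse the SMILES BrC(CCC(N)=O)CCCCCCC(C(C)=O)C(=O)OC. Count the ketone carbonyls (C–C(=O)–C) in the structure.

The ketone motif appears at heavy-atom position 15 in the SMILES.
Other groups present: 1 amide, 1 ester.
Ketone count: 1.

1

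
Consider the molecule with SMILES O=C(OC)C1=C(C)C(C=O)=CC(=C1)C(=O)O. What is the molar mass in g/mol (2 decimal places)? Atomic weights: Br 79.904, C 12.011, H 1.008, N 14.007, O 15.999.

First, the molecular formula is C11H10O5 (counting implicit H from valence).
  C: 11 × 12.011 = 132.121
  H: 10 × 1.008 = 10.080
  O: 5 × 15.999 = 79.995
Sum: 11×12.011 + 10×1.008 + 5×15.999 = 222.196 → 222.20 g/mol.

222.20 g/mol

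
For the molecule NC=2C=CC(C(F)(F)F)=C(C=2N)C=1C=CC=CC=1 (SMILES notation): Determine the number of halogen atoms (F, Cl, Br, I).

3

Halogen atoms appear at heavy-atom positions 7, 8, 9 (3×F).
Other groups present: 2 primary amine.
Halogen count: 3.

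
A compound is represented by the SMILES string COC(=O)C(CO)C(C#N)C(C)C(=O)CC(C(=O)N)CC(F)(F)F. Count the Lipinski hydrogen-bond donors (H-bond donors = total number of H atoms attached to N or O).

3

Donors: find every N or O and count the H atoms it carries.
  atom 2 (O): bond orders sum to 2 → 0 H
  atom 4 (O): bond orders sum to 2 → 0 H
  atom 7 (O): bond orders sum to 1 → 1 H
  atom 10 (N): bond orders sum to 3 → 0 H
  atom 14 (O): bond orders sum to 2 → 0 H
  atom 18 (O): bond orders sum to 2 → 0 H
  atom 19 (N): bond orders sum to 1 → 2 H
Lipinski HBD = 3.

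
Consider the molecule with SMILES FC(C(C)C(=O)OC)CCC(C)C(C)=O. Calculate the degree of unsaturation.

2

Molecular formula: C11H19FO3.
DoU = (2C + 2 + N − H − X) / 2, where X is the halogen count and O/S are ignored.
    = (2·11 + 2 + 0 − 19 − 1) / 2 = 4 / 2 = 2.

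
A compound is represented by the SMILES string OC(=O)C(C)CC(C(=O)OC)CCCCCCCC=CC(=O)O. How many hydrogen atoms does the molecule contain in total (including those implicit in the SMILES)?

Walk through each heavy atom and fill implicit hydrogens from standard valence (C 4, N 3, O 2, S 2, halogen 1):
  atom 1: O, bond orders sum to 1 (valence 2) → 1 H
  atom 2: C, bond orders sum to 4 (valence 4) → 0 H
  atom 3: O, bond orders sum to 2 (valence 2) → 0 H
  atom 4: C, bond orders sum to 3 (valence 4) → 1 H
  atom 5: C, bond orders sum to 1 (valence 4) → 3 H
  atom 6: C, bond orders sum to 2 (valence 4) → 2 H
  atom 7: C, bond orders sum to 3 (valence 4) → 1 H
  atom 8: C, bond orders sum to 4 (valence 4) → 0 H
  atom 9: O, bond orders sum to 2 (valence 2) → 0 H
  atom 10: O, bond orders sum to 2 (valence 2) → 0 H
  atom 11: C, bond orders sum to 1 (valence 4) → 3 H
  atom 12: C, bond orders sum to 2 (valence 4) → 2 H
  atom 13: C, bond orders sum to 2 (valence 4) → 2 H
  atom 14: C, bond orders sum to 2 (valence 4) → 2 H
  atom 15: C, bond orders sum to 2 (valence 4) → 2 H
  atom 16: C, bond orders sum to 2 (valence 4) → 2 H
  atom 17: C, bond orders sum to 2 (valence 4) → 2 H
  atom 18: C, bond orders sum to 2 (valence 4) → 2 H
  atom 19: C, bond orders sum to 3 (valence 4) → 1 H
  atom 20: C, bond orders sum to 3 (valence 4) → 1 H
  atom 21: C, bond orders sum to 4 (valence 4) → 0 H
  atom 22: O, bond orders sum to 2 (valence 2) → 0 H
  atom 23: O, bond orders sum to 1 (valence 2) → 1 H
Total hydrogens: 28.

28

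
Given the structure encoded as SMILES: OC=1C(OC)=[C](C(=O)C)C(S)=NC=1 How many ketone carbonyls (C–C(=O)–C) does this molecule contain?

The ketone motif appears at heavy-atom position 7 in the SMILES.
Other groups present: 1 ether, 1 hydroxyl, 1 thiol.
Ketone count: 1.

1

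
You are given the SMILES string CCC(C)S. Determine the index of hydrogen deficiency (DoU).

0

Molecular formula: C4H10S.
DoU = (2C + 2 + N − H − X) / 2, where X is the halogen count and O/S are ignored.
    = (2·4 + 2 + 0 − 10 − 0) / 2 = 0 / 2 = 0.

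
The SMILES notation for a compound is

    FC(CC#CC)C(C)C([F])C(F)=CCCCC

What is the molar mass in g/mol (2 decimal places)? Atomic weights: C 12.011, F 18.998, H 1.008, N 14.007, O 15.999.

246.32 g/mol

First, the molecular formula is C14H21F3 (counting implicit H from valence).
  C: 14 × 12.011 = 168.154
  F: 3 × 18.998 = 56.994
  H: 21 × 1.008 = 21.168
Sum: 14×12.011 + 3×18.998 + 21×1.008 = 246.316 → 246.32 g/mol.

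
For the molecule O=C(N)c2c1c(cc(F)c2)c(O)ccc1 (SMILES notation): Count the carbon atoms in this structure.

11

Count every carbon token in the SMILES (each C, including those in ring-closure positions and inside branches).
Carbon count: 11.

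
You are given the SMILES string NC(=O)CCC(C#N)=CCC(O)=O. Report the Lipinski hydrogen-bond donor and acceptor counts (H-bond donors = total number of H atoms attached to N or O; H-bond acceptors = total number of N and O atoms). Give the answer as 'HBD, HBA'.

Donors: find every N or O and count the H atoms it carries.
  atom 1 (N): bond orders sum to 1 → 2 H
  atom 3 (O): bond orders sum to 2 → 0 H
  atom 8 (N): bond orders sum to 3 → 0 H
  atom 12 (O): bond orders sum to 1 → 1 H
  atom 13 (O): bond orders sum to 2 → 0 H
Lipinski HBD = 3.
Acceptors: N atoms = 2, O atoms = 3 → HBA = 5.

3, 5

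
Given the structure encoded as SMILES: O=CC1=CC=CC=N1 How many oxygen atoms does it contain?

Scan the SMILES for O atoms (remember two-letter symbols like Cl and Br are single atoms).
Oxygen count: 1.

1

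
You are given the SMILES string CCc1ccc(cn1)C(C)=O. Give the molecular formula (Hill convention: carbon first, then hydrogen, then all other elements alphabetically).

C9H11NO

Walk through each heavy atom and fill implicit hydrogens from standard valence (C 4, N 3, O 2, S 2, halogen 1); for lowercase aromatic atoms, an aromatic c carries 1 H when it has two neighbours and 0 H with three, and aromatic n carries 0 H:
  atom 1: C, bond orders sum to 1 (valence 4) → 3 H
  atom 2: C, bond orders sum to 2 (valence 4) → 2 H
  atom 3: aromatic c, 3 neighbours → 0 H
  atom 4: aromatic c, 2 neighbours → 1 H
  atom 5: aromatic c, 2 neighbours → 1 H
  atom 6: aromatic c, 3 neighbours → 0 H
  atom 7: aromatic c, 2 neighbours → 1 H
  atom 8: aromatic n, 2 neighbours → 0 H
  atom 9: C, bond orders sum to 4 (valence 4) → 0 H
  atom 10: C, bond orders sum to 1 (valence 4) → 3 H
  atom 11: O, bond orders sum to 2 (valence 2) → 0 H
Totals → C:9, H:11, N:1, O:1.
In Hill order: C9H11NO.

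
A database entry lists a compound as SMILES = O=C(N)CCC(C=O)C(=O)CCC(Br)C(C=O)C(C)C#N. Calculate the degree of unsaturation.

Degree of unsaturation = (number of rings) + (number of π bonds).
Ring closures in the SMILES: 0.
π bonds: 4 double bonds (each 1 DoU), 1 triple bond (each 2 DoU) → 6 DoU from unsaturation.
Total DoU = 0 + 6 = 6.

6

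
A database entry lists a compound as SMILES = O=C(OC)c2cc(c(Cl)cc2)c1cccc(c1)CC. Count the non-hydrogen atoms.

Every atom symbol written in the SMILES (organic subset) is one heavy atom; implicit H are not written.
Heavy atoms by element → C:16, Cl:1, O:2.
Total: 19.

19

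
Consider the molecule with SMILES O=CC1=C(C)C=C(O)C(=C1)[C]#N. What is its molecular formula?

C9H7NO2

Walk through each heavy atom and fill implicit hydrogens from standard valence (C 4, N 3, O 2, S 2, halogen 1):
  atom 1: O, bond orders sum to 2 (valence 2) → 0 H
  atom 2: C, bond orders sum to 3 (valence 4) → 1 H
  atom 3: C, bond orders sum to 4 (valence 4) → 0 H
  atom 4: C, bond orders sum to 4 (valence 4) → 0 H
  atom 5: C, bond orders sum to 1 (valence 4) → 3 H
  atom 6: C, bond orders sum to 3 (valence 4) → 1 H
  atom 7: C, bond orders sum to 4 (valence 4) → 0 H
  atom 8: O, bond orders sum to 1 (valence 2) → 1 H
  atom 9: C, bond orders sum to 4 (valence 4) → 0 H
  atom 10: C, bond orders sum to 3 (valence 4) → 1 H
  atom 11: C with explicit H count 0
  atom 12: N, bond orders sum to 3 (valence 3) → 0 H
Totals → C:9, H:7, N:1, O:2.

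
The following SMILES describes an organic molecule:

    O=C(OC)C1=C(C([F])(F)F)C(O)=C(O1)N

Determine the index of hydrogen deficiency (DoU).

4

Molecular formula: C7H6F3NO4.
DoU = (2C + 2 + N − H − X) / 2, where X is the halogen count and O/S are ignored.
    = (2·7 + 2 + 1 − 6 − 3) / 2 = 8 / 2 = 4.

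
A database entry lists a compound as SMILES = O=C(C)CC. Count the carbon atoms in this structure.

Count every carbon token in the SMILES (each C, including those in ring-closure positions and inside branches).
Carbon count: 4.

4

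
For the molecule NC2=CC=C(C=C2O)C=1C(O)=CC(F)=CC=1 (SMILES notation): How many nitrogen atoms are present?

Scan the SMILES for N atoms (remember two-letter symbols like Cl and Br are single atoms).
Nitrogen count: 1.

1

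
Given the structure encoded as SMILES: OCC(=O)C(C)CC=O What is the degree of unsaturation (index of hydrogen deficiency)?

Degree of unsaturation = (number of rings) + (number of π bonds).
Ring closures in the SMILES: 0.
π bonds: 2 double bonds (each 1 DoU) → 2 DoU from unsaturation.
Total DoU = 0 + 2 = 2.

2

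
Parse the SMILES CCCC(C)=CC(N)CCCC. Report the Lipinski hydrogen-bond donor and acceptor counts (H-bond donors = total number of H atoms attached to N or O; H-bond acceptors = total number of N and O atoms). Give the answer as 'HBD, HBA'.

2, 1

Donors: find every N or O and count the H atoms it carries.
  atom 8 (N): bond orders sum to 1 → 2 H
Lipinski HBD = 2.
Acceptors: N atoms = 1, O atoms = 0 → HBA = 1.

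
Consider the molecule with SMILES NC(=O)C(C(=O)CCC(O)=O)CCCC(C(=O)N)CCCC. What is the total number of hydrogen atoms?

26

Walk through each heavy atom and fill implicit hydrogens from standard valence (C 4, N 3, O 2, S 2, halogen 1):
  atom 1: N, bond orders sum to 1 (valence 3) → 2 H
  atom 2: C, bond orders sum to 4 (valence 4) → 0 H
  atom 3: O, bond orders sum to 2 (valence 2) → 0 H
  atom 4: C, bond orders sum to 3 (valence 4) → 1 H
  atom 5: C, bond orders sum to 4 (valence 4) → 0 H
  atom 6: O, bond orders sum to 2 (valence 2) → 0 H
  atom 7: C, bond orders sum to 2 (valence 4) → 2 H
  atom 8: C, bond orders sum to 2 (valence 4) → 2 H
  atom 9: C, bond orders sum to 4 (valence 4) → 0 H
  atom 10: O, bond orders sum to 1 (valence 2) → 1 H
  atom 11: O, bond orders sum to 2 (valence 2) → 0 H
  atom 12: C, bond orders sum to 2 (valence 4) → 2 H
  atom 13: C, bond orders sum to 2 (valence 4) → 2 H
  atom 14: C, bond orders sum to 2 (valence 4) → 2 H
  atom 15: C, bond orders sum to 3 (valence 4) → 1 H
  atom 16: C, bond orders sum to 4 (valence 4) → 0 H
  atom 17: O, bond orders sum to 2 (valence 2) → 0 H
  atom 18: N, bond orders sum to 1 (valence 3) → 2 H
  atom 19: C, bond orders sum to 2 (valence 4) → 2 H
  atom 20: C, bond orders sum to 2 (valence 4) → 2 H
  atom 21: C, bond orders sum to 2 (valence 4) → 2 H
  atom 22: C, bond orders sum to 1 (valence 4) → 3 H
Total hydrogens: 26.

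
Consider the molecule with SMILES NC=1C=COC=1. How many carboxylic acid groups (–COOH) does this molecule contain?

Scan the SMILES for the carboxylic acid motif — none present.
Groups that are present: 1 primary amine.

0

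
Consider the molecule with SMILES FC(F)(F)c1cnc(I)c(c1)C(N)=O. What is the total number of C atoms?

7

Count every carbon token in the SMILES (each C, including those in ring-closure positions and inside branches).
Carbon count: 7.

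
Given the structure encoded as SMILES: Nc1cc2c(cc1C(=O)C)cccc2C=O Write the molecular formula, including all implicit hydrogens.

C13H11NO2

Walk through each heavy atom and fill implicit hydrogens from standard valence (C 4, N 3, O 2, S 2, halogen 1); for lowercase aromatic atoms, an aromatic c carries 1 H when it has two neighbours and 0 H with three, and aromatic n carries 0 H:
  atom 1: N, bond orders sum to 1 (valence 3) → 2 H
  atom 2: aromatic c, 3 neighbours → 0 H
  atom 3: aromatic c, 2 neighbours → 1 H
  atom 4: aromatic c, 3 neighbours → 0 H
  atom 5: aromatic c, 3 neighbours → 0 H
  atom 6: aromatic c, 2 neighbours → 1 H
  atom 7: aromatic c, 3 neighbours → 0 H
  atom 8: C, bond orders sum to 4 (valence 4) → 0 H
  atom 9: O, bond orders sum to 2 (valence 2) → 0 H
  atom 10: C, bond orders sum to 1 (valence 4) → 3 H
  atom 11: aromatic c, 2 neighbours → 1 H
  atom 12: aromatic c, 2 neighbours → 1 H
  atom 13: aromatic c, 2 neighbours → 1 H
  atom 14: aromatic c, 3 neighbours → 0 H
  atom 15: C, bond orders sum to 3 (valence 4) → 1 H
  atom 16: O, bond orders sum to 2 (valence 2) → 0 H
Totals → C:13, H:11, N:1, O:2.
In Hill order: C13H11NO2.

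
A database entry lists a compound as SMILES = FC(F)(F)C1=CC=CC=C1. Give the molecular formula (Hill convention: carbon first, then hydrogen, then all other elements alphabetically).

C7H5F3

Walk through each heavy atom and fill implicit hydrogens from standard valence (C 4, N 3, O 2, S 2, halogen 1):
  atom 1: F (halogen, monovalent) → 0 H
  atom 2: C, bond orders sum to 4 (valence 4) → 0 H
  atom 3: F (halogen, monovalent) → 0 H
  atom 4: F (halogen, monovalent) → 0 H
  atom 5: C, bond orders sum to 4 (valence 4) → 0 H
  atom 6: C, bond orders sum to 3 (valence 4) → 1 H
  atom 7: C, bond orders sum to 3 (valence 4) → 1 H
  atom 8: C, bond orders sum to 3 (valence 4) → 1 H
  atom 9: C, bond orders sum to 3 (valence 4) → 1 H
  atom 10: C, bond orders sum to 3 (valence 4) → 1 H
Totals → C:7, H:5, F:3.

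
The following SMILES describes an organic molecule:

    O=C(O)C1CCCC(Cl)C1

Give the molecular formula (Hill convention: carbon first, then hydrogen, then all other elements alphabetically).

Walk through each heavy atom and fill implicit hydrogens from standard valence (C 4, N 3, O 2, S 2, halogen 1):
  atom 1: O, bond orders sum to 2 (valence 2) → 0 H
  atom 2: C, bond orders sum to 4 (valence 4) → 0 H
  atom 3: O, bond orders sum to 1 (valence 2) → 1 H
  atom 4: C, bond orders sum to 3 (valence 4) → 1 H
  atom 5: C, bond orders sum to 2 (valence 4) → 2 H
  atom 6: C, bond orders sum to 2 (valence 4) → 2 H
  atom 7: C, bond orders sum to 2 (valence 4) → 2 H
  atom 8: C, bond orders sum to 3 (valence 4) → 1 H
  atom 9: Cl (halogen, monovalent) → 0 H
  atom 10: C, bond orders sum to 2 (valence 4) → 2 H
Totals → C:7, H:11, Cl:1, O:2.
In Hill order: C7H11ClO2.

C7H11ClO2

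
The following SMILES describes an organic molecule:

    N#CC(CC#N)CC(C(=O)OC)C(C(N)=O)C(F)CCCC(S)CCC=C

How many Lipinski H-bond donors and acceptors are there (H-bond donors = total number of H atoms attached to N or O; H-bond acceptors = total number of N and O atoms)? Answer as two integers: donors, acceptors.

Donors: find every N or O and count the H atoms it carries.
  atom 1 (N): bond orders sum to 3 → 0 H
  atom 6 (N): bond orders sum to 3 → 0 H
  atom 10 (O): bond orders sum to 2 → 0 H
  atom 11 (O): bond orders sum to 2 → 0 H
  atom 15 (N): bond orders sum to 1 → 2 H
  atom 16 (O): bond orders sum to 2 → 0 H
Lipinski HBD = 2.
Acceptors: N atoms = 3, O atoms = 3 → HBA = 6.

2, 6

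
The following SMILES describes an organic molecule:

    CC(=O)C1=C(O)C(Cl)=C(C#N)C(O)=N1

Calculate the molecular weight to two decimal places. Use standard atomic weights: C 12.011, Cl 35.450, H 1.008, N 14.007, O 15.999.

First, the molecular formula is C8H5ClN2O3 (counting implicit H from valence).
  C: 8 × 12.011 = 96.088
  Cl: 1 × 35.450 = 35.450
  H: 5 × 1.008 = 5.040
  N: 2 × 14.007 = 28.014
  O: 3 × 15.999 = 47.997
Sum: 8×12.011 + 1×35.450 + 5×1.008 + 2×14.007 + 3×15.999 = 212.589 → 212.59 g/mol.

212.59 g/mol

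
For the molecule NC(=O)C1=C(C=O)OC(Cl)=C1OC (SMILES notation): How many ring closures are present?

In SMILES, each pair of matching ring-closure digits denotes one ring-closing bond; the number of such bonds equals the number of independent rings.
Ring-closure bonds here: 1.

1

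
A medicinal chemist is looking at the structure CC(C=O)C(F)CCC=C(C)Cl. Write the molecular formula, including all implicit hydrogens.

C9H14ClFO

Walk through each heavy atom and fill implicit hydrogens from standard valence (C 4, N 3, O 2, S 2, halogen 1):
  atom 1: C, bond orders sum to 1 (valence 4) → 3 H
  atom 2: C, bond orders sum to 3 (valence 4) → 1 H
  atom 3: C, bond orders sum to 3 (valence 4) → 1 H
  atom 4: O, bond orders sum to 2 (valence 2) → 0 H
  atom 5: C, bond orders sum to 3 (valence 4) → 1 H
  atom 6: F (halogen, monovalent) → 0 H
  atom 7: C, bond orders sum to 2 (valence 4) → 2 H
  atom 8: C, bond orders sum to 2 (valence 4) → 2 H
  atom 9: C, bond orders sum to 3 (valence 4) → 1 H
  atom 10: C, bond orders sum to 4 (valence 4) → 0 H
  atom 11: C, bond orders sum to 1 (valence 4) → 3 H
  atom 12: Cl (halogen, monovalent) → 0 H
Totals → C:9, H:14, Cl:1, F:1, O:1.
In Hill order: C9H14ClFO.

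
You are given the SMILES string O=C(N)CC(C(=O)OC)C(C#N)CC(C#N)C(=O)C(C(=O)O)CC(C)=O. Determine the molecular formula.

C16H19N3O7

Walk through each heavy atom and fill implicit hydrogens from standard valence (C 4, N 3, O 2, S 2, halogen 1):
  atom 1: O, bond orders sum to 2 (valence 2) → 0 H
  atom 2: C, bond orders sum to 4 (valence 4) → 0 H
  atom 3: N, bond orders sum to 1 (valence 3) → 2 H
  atom 4: C, bond orders sum to 2 (valence 4) → 2 H
  atom 5: C, bond orders sum to 3 (valence 4) → 1 H
  atom 6: C, bond orders sum to 4 (valence 4) → 0 H
  atom 7: O, bond orders sum to 2 (valence 2) → 0 H
  atom 8: O, bond orders sum to 2 (valence 2) → 0 H
  atom 9: C, bond orders sum to 1 (valence 4) → 3 H
  atom 10: C, bond orders sum to 3 (valence 4) → 1 H
  atom 11: C, bond orders sum to 4 (valence 4) → 0 H
  atom 12: N, bond orders sum to 3 (valence 3) → 0 H
  atom 13: C, bond orders sum to 2 (valence 4) → 2 H
  atom 14: C, bond orders sum to 3 (valence 4) → 1 H
  atom 15: C, bond orders sum to 4 (valence 4) → 0 H
  atom 16: N, bond orders sum to 3 (valence 3) → 0 H
  atom 17: C, bond orders sum to 4 (valence 4) → 0 H
  atom 18: O, bond orders sum to 2 (valence 2) → 0 H
  atom 19: C, bond orders sum to 3 (valence 4) → 1 H
  atom 20: C, bond orders sum to 4 (valence 4) → 0 H
  atom 21: O, bond orders sum to 2 (valence 2) → 0 H
  atom 22: O, bond orders sum to 1 (valence 2) → 1 H
  atom 23: C, bond orders sum to 2 (valence 4) → 2 H
  atom 24: C, bond orders sum to 4 (valence 4) → 0 H
  atom 25: C, bond orders sum to 1 (valence 4) → 3 H
  atom 26: O, bond orders sum to 2 (valence 2) → 0 H
Totals → C:16, H:19, N:3, O:7.
In Hill order: C16H19N3O7.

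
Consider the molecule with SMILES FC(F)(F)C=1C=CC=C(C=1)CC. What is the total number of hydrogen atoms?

9

Walk through each heavy atom and fill implicit hydrogens from standard valence (C 4, N 3, O 2, S 2, halogen 1):
  atom 1: F (halogen, monovalent) → 0 H
  atom 2: C, bond orders sum to 4 (valence 4) → 0 H
  atom 3: F (halogen, monovalent) → 0 H
  atom 4: F (halogen, monovalent) → 0 H
  atom 5: C, bond orders sum to 4 (valence 4) → 0 H
  atom 6: C, bond orders sum to 3 (valence 4) → 1 H
  atom 7: C, bond orders sum to 3 (valence 4) → 1 H
  atom 8: C, bond orders sum to 3 (valence 4) → 1 H
  atom 9: C, bond orders sum to 4 (valence 4) → 0 H
  atom 10: C, bond orders sum to 3 (valence 4) → 1 H
  atom 11: C, bond orders sum to 2 (valence 4) → 2 H
  atom 12: C, bond orders sum to 1 (valence 4) → 3 H
Total hydrogens: 9.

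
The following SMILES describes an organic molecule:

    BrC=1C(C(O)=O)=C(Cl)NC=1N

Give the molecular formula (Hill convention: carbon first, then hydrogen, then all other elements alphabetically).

C5H4BrClN2O2

Walk through each heavy atom and fill implicit hydrogens from standard valence (C 4, N 3, O 2, S 2, halogen 1):
  atom 1: Br (halogen, monovalent) → 0 H
  atom 2: C, bond orders sum to 4 (valence 4) → 0 H
  atom 3: C, bond orders sum to 4 (valence 4) → 0 H
  atom 4: C, bond orders sum to 4 (valence 4) → 0 H
  atom 5: O, bond orders sum to 1 (valence 2) → 1 H
  atom 6: O, bond orders sum to 2 (valence 2) → 0 H
  atom 7: C, bond orders sum to 4 (valence 4) → 0 H
  atom 8: Cl (halogen, monovalent) → 0 H
  atom 9: N, bond orders sum to 2 (valence 3) → 1 H
  atom 10: C, bond orders sum to 4 (valence 4) → 0 H
  atom 11: N, bond orders sum to 1 (valence 3) → 2 H
Totals → C:5, H:4, Br:1, Cl:1, N:2, O:2.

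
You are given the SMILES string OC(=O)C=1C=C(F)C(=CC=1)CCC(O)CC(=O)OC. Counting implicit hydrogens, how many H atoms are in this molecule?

15

Walk through each heavy atom and fill implicit hydrogens from standard valence (C 4, N 3, O 2, S 2, halogen 1):
  atom 1: O, bond orders sum to 1 (valence 2) → 1 H
  atom 2: C, bond orders sum to 4 (valence 4) → 0 H
  atom 3: O, bond orders sum to 2 (valence 2) → 0 H
  atom 4: C, bond orders sum to 4 (valence 4) → 0 H
  atom 5: C, bond orders sum to 3 (valence 4) → 1 H
  atom 6: C, bond orders sum to 4 (valence 4) → 0 H
  atom 7: F (halogen, monovalent) → 0 H
  atom 8: C, bond orders sum to 4 (valence 4) → 0 H
  atom 9: C, bond orders sum to 3 (valence 4) → 1 H
  atom 10: C, bond orders sum to 3 (valence 4) → 1 H
  atom 11: C, bond orders sum to 2 (valence 4) → 2 H
  atom 12: C, bond orders sum to 2 (valence 4) → 2 H
  atom 13: C, bond orders sum to 3 (valence 4) → 1 H
  atom 14: O, bond orders sum to 1 (valence 2) → 1 H
  atom 15: C, bond orders sum to 2 (valence 4) → 2 H
  atom 16: C, bond orders sum to 4 (valence 4) → 0 H
  atom 17: O, bond orders sum to 2 (valence 2) → 0 H
  atom 18: O, bond orders sum to 2 (valence 2) → 0 H
  atom 19: C, bond orders sum to 1 (valence 4) → 3 H
Total hydrogens: 15.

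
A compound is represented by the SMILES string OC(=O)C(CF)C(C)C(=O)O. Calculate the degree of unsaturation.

Molecular formula: C6H9FO4.
DoU = (2C + 2 + N − H − X) / 2, where X is the halogen count and O/S are ignored.
    = (2·6 + 2 + 0 − 9 − 1) / 2 = 4 / 2 = 2.

2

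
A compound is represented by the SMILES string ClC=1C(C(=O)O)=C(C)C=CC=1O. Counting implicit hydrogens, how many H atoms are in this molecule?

Walk through each heavy atom and fill implicit hydrogens from standard valence (C 4, N 3, O 2, S 2, halogen 1):
  atom 1: Cl (halogen, monovalent) → 0 H
  atom 2: C, bond orders sum to 4 (valence 4) → 0 H
  atom 3: C, bond orders sum to 4 (valence 4) → 0 H
  atom 4: C, bond orders sum to 4 (valence 4) → 0 H
  atom 5: O, bond orders sum to 2 (valence 2) → 0 H
  atom 6: O, bond orders sum to 1 (valence 2) → 1 H
  atom 7: C, bond orders sum to 4 (valence 4) → 0 H
  atom 8: C, bond orders sum to 1 (valence 4) → 3 H
  atom 9: C, bond orders sum to 3 (valence 4) → 1 H
  atom 10: C, bond orders sum to 3 (valence 4) → 1 H
  atom 11: C, bond orders sum to 4 (valence 4) → 0 H
  atom 12: O, bond orders sum to 1 (valence 2) → 1 H
Total hydrogens: 7.

7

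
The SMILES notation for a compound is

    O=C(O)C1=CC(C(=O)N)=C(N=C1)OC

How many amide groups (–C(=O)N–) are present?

The amide motif appears at heavy-atom position 7 in the SMILES.
Other groups present: 1 carboxylic acid, 1 ether.
Amide count: 1.

1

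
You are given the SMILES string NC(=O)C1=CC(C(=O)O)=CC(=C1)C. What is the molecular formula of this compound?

Walk through each heavy atom and fill implicit hydrogens from standard valence (C 4, N 3, O 2, S 2, halogen 1):
  atom 1: N, bond orders sum to 1 (valence 3) → 2 H
  atom 2: C, bond orders sum to 4 (valence 4) → 0 H
  atom 3: O, bond orders sum to 2 (valence 2) → 0 H
  atom 4: C, bond orders sum to 4 (valence 4) → 0 H
  atom 5: C, bond orders sum to 3 (valence 4) → 1 H
  atom 6: C, bond orders sum to 4 (valence 4) → 0 H
  atom 7: C, bond orders sum to 4 (valence 4) → 0 H
  atom 8: O, bond orders sum to 2 (valence 2) → 0 H
  atom 9: O, bond orders sum to 1 (valence 2) → 1 H
  atom 10: C, bond orders sum to 3 (valence 4) → 1 H
  atom 11: C, bond orders sum to 4 (valence 4) → 0 H
  atom 12: C, bond orders sum to 3 (valence 4) → 1 H
  atom 13: C, bond orders sum to 1 (valence 4) → 3 H
Totals → C:9, H:9, N:1, O:3.
In Hill order: C9H9NO3.

C9H9NO3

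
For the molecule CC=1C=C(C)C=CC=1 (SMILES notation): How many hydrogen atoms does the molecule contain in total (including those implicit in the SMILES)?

Walk through each heavy atom and fill implicit hydrogens from standard valence (C 4, N 3, O 2, S 2, halogen 1):
  atom 1: C, bond orders sum to 1 (valence 4) → 3 H
  atom 2: C, bond orders sum to 4 (valence 4) → 0 H
  atom 3: C, bond orders sum to 3 (valence 4) → 1 H
  atom 4: C, bond orders sum to 4 (valence 4) → 0 H
  atom 5: C, bond orders sum to 1 (valence 4) → 3 H
  atom 6: C, bond orders sum to 3 (valence 4) → 1 H
  atom 7: C, bond orders sum to 3 (valence 4) → 1 H
  atom 8: C, bond orders sum to 3 (valence 4) → 1 H
Total hydrogens: 10.

10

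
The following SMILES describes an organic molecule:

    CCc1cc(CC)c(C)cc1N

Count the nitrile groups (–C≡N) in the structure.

Scan the SMILES for the nitrile motif — none present.
Groups that are present: 1 primary amine.

0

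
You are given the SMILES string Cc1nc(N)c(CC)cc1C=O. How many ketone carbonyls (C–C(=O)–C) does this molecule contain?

Scan the SMILES for the ketone motif — none present.
Groups that are present: 1 aldehyde, 1 primary amine.

0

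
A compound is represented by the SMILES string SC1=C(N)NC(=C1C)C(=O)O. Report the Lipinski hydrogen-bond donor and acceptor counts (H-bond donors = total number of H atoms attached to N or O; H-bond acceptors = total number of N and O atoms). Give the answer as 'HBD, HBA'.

Donors: find every N or O and count the H atoms it carries.
  atom 4 (N): bond orders sum to 1 → 2 H
  atom 5 (N): bond orders sum to 2 → 1 H
  atom 10 (O): bond orders sum to 2 → 0 H
  atom 11 (O): bond orders sum to 1 → 1 H
Lipinski HBD = 4.
Acceptors: N atoms = 2, O atoms = 2 → HBA = 4.

4, 4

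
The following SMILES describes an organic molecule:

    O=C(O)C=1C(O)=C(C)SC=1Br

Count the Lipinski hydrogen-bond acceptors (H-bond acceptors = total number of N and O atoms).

N atoms: 0; O atoms: 3.
Lipinski HBA = 0 + 3 = 3.

3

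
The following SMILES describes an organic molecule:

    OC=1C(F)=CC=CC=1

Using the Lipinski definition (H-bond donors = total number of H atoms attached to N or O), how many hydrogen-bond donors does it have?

1

Donors: find every N or O and count the H atoms it carries.
  atom 1 (O): bond orders sum to 1 → 1 H
Lipinski HBD = 1.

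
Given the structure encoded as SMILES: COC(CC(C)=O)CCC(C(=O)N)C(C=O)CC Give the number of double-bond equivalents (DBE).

Molecular formula: C13H23NO4.
DoU = (2C + 2 + N − H − X) / 2, where X is the halogen count and O/S are ignored.
    = (2·13 + 2 + 1 − 23 − 0) / 2 = 6 / 2 = 3.

3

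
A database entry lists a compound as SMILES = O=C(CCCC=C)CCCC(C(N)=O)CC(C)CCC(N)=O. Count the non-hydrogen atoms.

Every atom symbol written in the SMILES (organic subset) is one heavy atom; implicit H are not written.
Heavy atoms by element → C:17, N:2, O:3.
Total: 22.

22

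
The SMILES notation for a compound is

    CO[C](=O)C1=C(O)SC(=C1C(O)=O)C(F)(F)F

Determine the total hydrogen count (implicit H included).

Walk through each heavy atom and fill implicit hydrogens from standard valence (C 4, N 3, O 2, S 2, halogen 1):
  atom 1: C, bond orders sum to 1 (valence 4) → 3 H
  atom 2: O, bond orders sum to 2 (valence 2) → 0 H
  atom 3: C with explicit H count 0
  atom 4: O, bond orders sum to 2 (valence 2) → 0 H
  atom 5: C, bond orders sum to 4 (valence 4) → 0 H
  atom 6: C, bond orders sum to 4 (valence 4) → 0 H
  atom 7: O, bond orders sum to 1 (valence 2) → 1 H
  atom 8: S, bond orders sum to 2 (valence 2) → 0 H
  atom 9: C, bond orders sum to 4 (valence 4) → 0 H
  atom 10: C, bond orders sum to 4 (valence 4) → 0 H
  atom 11: C, bond orders sum to 4 (valence 4) → 0 H
  atom 12: O, bond orders sum to 1 (valence 2) → 1 H
  atom 13: O, bond orders sum to 2 (valence 2) → 0 H
  atom 14: C, bond orders sum to 4 (valence 4) → 0 H
  atom 15: F (halogen, monovalent) → 0 H
  atom 16: F (halogen, monovalent) → 0 H
  atom 17: F (halogen, monovalent) → 0 H
Total hydrogens: 5.

5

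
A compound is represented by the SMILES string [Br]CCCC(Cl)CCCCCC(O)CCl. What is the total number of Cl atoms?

2

Scan the SMILES for Cl atoms (remember two-letter symbols like Cl and Br are single atoms).
Chlorine count: 2.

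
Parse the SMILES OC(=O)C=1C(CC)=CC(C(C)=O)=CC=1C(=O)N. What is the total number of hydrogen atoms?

13

Walk through each heavy atom and fill implicit hydrogens from standard valence (C 4, N 3, O 2, S 2, halogen 1):
  atom 1: O, bond orders sum to 1 (valence 2) → 1 H
  atom 2: C, bond orders sum to 4 (valence 4) → 0 H
  atom 3: O, bond orders sum to 2 (valence 2) → 0 H
  atom 4: C, bond orders sum to 4 (valence 4) → 0 H
  atom 5: C, bond orders sum to 4 (valence 4) → 0 H
  atom 6: C, bond orders sum to 2 (valence 4) → 2 H
  atom 7: C, bond orders sum to 1 (valence 4) → 3 H
  atom 8: C, bond orders sum to 3 (valence 4) → 1 H
  atom 9: C, bond orders sum to 4 (valence 4) → 0 H
  atom 10: C, bond orders sum to 4 (valence 4) → 0 H
  atom 11: C, bond orders sum to 1 (valence 4) → 3 H
  atom 12: O, bond orders sum to 2 (valence 2) → 0 H
  atom 13: C, bond orders sum to 3 (valence 4) → 1 H
  atom 14: C, bond orders sum to 4 (valence 4) → 0 H
  atom 15: C, bond orders sum to 4 (valence 4) → 0 H
  atom 16: O, bond orders sum to 2 (valence 2) → 0 H
  atom 17: N, bond orders sum to 1 (valence 3) → 2 H
Total hydrogens: 13.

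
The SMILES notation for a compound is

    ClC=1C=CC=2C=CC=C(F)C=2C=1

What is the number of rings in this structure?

2

In SMILES, each pair of matching ring-closure digits denotes one ring-closing bond; the number of such bonds equals the number of independent rings.
Ring-closure bonds here: 2.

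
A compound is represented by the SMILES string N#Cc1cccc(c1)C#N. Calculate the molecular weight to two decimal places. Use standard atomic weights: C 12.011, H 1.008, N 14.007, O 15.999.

First, the molecular formula is C8H4N2 (counting implicit H from valence).
  C: 8 × 12.011 = 96.088
  H: 4 × 1.008 = 4.032
  N: 2 × 14.007 = 28.014
Sum: 8×12.011 + 4×1.008 + 2×14.007 = 128.134 → 128.13 g/mol.

128.13 g/mol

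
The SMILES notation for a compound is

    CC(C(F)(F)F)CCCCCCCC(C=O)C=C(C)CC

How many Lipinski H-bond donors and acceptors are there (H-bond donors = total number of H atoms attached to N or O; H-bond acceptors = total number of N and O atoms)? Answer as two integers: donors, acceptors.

Donors: find every N or O and count the H atoms it carries.
  atom 16 (O): bond orders sum to 2 → 0 H
Lipinski HBD = 0.
Acceptors: N atoms = 0, O atoms = 1 → HBA = 1.

0, 1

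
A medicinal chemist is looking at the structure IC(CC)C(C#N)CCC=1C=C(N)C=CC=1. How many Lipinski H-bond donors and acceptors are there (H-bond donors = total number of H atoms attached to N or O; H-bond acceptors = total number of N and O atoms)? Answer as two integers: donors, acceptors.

2, 2

Donors: find every N or O and count the H atoms it carries.
  atom 7 (N): bond orders sum to 3 → 0 H
  atom 13 (N): bond orders sum to 1 → 2 H
Lipinski HBD = 2.
Acceptors: N atoms = 2, O atoms = 0 → HBA = 2.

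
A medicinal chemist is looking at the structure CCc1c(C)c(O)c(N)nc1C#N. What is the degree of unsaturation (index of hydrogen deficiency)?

6

Molecular formula: C9H11N3O.
DoU = (2C + 2 + N − H − X) / 2, where X is the halogen count and O/S are ignored.
    = (2·9 + 2 + 3 − 11 − 0) / 2 = 12 / 2 = 6.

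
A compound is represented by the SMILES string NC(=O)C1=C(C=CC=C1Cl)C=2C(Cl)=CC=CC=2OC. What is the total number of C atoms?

Count every carbon token in the SMILES (each C, including those in ring-closure positions and inside branches).
Carbon count: 14.

14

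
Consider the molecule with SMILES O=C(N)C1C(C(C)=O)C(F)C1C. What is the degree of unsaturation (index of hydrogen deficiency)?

Degree of unsaturation = (number of rings) + (number of π bonds).
Ring closures in the SMILES: 1.
π bonds: 2 double bonds (each 1 DoU) → 2 DoU from unsaturation.
Total DoU = 1 + 2 = 3.

3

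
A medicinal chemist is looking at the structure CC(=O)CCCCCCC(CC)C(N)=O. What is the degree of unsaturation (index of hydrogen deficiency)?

2

Molecular formula: C12H23NO2.
DoU = (2C + 2 + N − H − X) / 2, where X is the halogen count and O/S are ignored.
    = (2·12 + 2 + 1 − 23 − 0) / 2 = 4 / 2 = 2.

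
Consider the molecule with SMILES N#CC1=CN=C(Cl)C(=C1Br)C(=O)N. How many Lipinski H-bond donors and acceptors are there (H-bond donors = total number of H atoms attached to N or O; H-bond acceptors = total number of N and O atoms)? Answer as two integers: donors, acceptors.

2, 4

Donors: find every N or O and count the H atoms it carries.
  atom 1 (N): bond orders sum to 3 → 0 H
  atom 5 (N): bond orders sum to 3 → 0 H
  atom 12 (O): bond orders sum to 2 → 0 H
  atom 13 (N): bond orders sum to 1 → 2 H
Lipinski HBD = 2.
Acceptors: N atoms = 3, O atoms = 1 → HBA = 4.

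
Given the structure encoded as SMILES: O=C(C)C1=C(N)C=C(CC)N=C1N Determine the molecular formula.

C9H13N3O

Walk through each heavy atom and fill implicit hydrogens from standard valence (C 4, N 3, O 2, S 2, halogen 1):
  atom 1: O, bond orders sum to 2 (valence 2) → 0 H
  atom 2: C, bond orders sum to 4 (valence 4) → 0 H
  atom 3: C, bond orders sum to 1 (valence 4) → 3 H
  atom 4: C, bond orders sum to 4 (valence 4) → 0 H
  atom 5: C, bond orders sum to 4 (valence 4) → 0 H
  atom 6: N, bond orders sum to 1 (valence 3) → 2 H
  atom 7: C, bond orders sum to 3 (valence 4) → 1 H
  atom 8: C, bond orders sum to 4 (valence 4) → 0 H
  atom 9: C, bond orders sum to 2 (valence 4) → 2 H
  atom 10: C, bond orders sum to 1 (valence 4) → 3 H
  atom 11: N, bond orders sum to 3 (valence 3) → 0 H
  atom 12: C, bond orders sum to 4 (valence 4) → 0 H
  atom 13: N, bond orders sum to 1 (valence 3) → 2 H
Totals → C:9, H:13, N:3, O:1.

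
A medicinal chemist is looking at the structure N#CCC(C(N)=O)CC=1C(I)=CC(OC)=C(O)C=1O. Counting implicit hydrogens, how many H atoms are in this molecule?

13

Walk through each heavy atom and fill implicit hydrogens from standard valence (C 4, N 3, O 2, S 2, halogen 1):
  atom 1: N, bond orders sum to 3 (valence 3) → 0 H
  atom 2: C, bond orders sum to 4 (valence 4) → 0 H
  atom 3: C, bond orders sum to 2 (valence 4) → 2 H
  atom 4: C, bond orders sum to 3 (valence 4) → 1 H
  atom 5: C, bond orders sum to 4 (valence 4) → 0 H
  atom 6: N, bond orders sum to 1 (valence 3) → 2 H
  atom 7: O, bond orders sum to 2 (valence 2) → 0 H
  atom 8: C, bond orders sum to 2 (valence 4) → 2 H
  atom 9: C, bond orders sum to 4 (valence 4) → 0 H
  atom 10: C, bond orders sum to 4 (valence 4) → 0 H
  atom 11: I (halogen, monovalent) → 0 H
  atom 12: C, bond orders sum to 3 (valence 4) → 1 H
  atom 13: C, bond orders sum to 4 (valence 4) → 0 H
  atom 14: O, bond orders sum to 2 (valence 2) → 0 H
  atom 15: C, bond orders sum to 1 (valence 4) → 3 H
  atom 16: C, bond orders sum to 4 (valence 4) → 0 H
  atom 17: O, bond orders sum to 1 (valence 2) → 1 H
  atom 18: C, bond orders sum to 4 (valence 4) → 0 H
  atom 19: O, bond orders sum to 1 (valence 2) → 1 H
Total hydrogens: 13.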